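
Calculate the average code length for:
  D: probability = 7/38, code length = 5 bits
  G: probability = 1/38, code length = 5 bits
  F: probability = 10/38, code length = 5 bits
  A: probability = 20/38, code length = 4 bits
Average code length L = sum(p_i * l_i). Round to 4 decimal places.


Weighted contributions p_i * l_i:
  D: (7/38) * 5 = 35/38
  G: (1/38) * 5 = 5/38
  F: (10/38) * 5 = 50/38
  A: (20/38) * 4 = 80/38
Sum = (35 + 5 + 50 + 80)/38 = 170/38

L = 170/38 = 4.4737 bits/symbol


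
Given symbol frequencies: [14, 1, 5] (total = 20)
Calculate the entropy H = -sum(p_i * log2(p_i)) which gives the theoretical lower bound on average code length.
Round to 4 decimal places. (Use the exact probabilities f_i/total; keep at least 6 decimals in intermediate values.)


Per-symbol terms -p_i * log2(p_i) with p_i = f_i/20:
  p = 14/20 = 0.700000: log2(p) = -0.514573, -p*log2(p) = 0.360201
  p = 1/20 = 0.050000: log2(p) = -4.321928, -p*log2(p) = 0.216096
  p = 5/20 = 0.250000: log2(p) = -2.000000, -p*log2(p) = 0.500000
H = 0.360201 + 0.216096 + 0.500000 = 1.076297

H = 1.0763 bits/symbol


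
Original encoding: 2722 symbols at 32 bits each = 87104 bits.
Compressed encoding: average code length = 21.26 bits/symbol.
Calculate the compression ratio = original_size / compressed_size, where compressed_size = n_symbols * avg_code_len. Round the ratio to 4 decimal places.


original_size = n_symbols * orig_bits = 2722 * 32 = 87104 bits
compressed_size = n_symbols * avg_code_len = 2722 * 21.26 = 57869.72 bits
ratio = original_size / compressed_size = 87104 / 57869.72 = 1.5052

Compression ratio = 1.5052


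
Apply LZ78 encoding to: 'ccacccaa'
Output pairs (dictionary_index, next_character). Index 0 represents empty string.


LZ78 encoding steps:
Dictionary: {0: ''}
Step 1: w='' (idx 0), next='c' -> output (0, 'c'), add 'c' as idx 1
Step 2: w='c' (idx 1), next='a' -> output (1, 'a'), add 'ca' as idx 2
Step 3: w='c' (idx 1), next='c' -> output (1, 'c'), add 'cc' as idx 3
Step 4: w='ca' (idx 2), next='a' -> output (2, 'a'), add 'caa' as idx 4


Encoded: [(0, 'c'), (1, 'a'), (1, 'c'), (2, 'a')]


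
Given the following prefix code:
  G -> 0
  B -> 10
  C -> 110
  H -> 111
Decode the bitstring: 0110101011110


Decoding step by step:
Bits 0 -> G
Bits 110 -> C
Bits 10 -> B
Bits 10 -> B
Bits 111 -> H
Bits 10 -> B


Decoded message: GCBBHB


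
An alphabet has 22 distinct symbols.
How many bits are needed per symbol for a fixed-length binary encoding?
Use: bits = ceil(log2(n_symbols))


log2(22) = 4.4594
Bracket: 2^4 = 16 < 22 <= 2^5 = 32
So ceil(log2(22)) = 5

bits = ceil(log2(22)) = ceil(4.4594) = 5 bits


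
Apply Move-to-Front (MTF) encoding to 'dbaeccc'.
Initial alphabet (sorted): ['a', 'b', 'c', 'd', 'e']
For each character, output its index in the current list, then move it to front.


MTF encoding:
'd': index 3 in ['a', 'b', 'c', 'd', 'e'] -> ['d', 'a', 'b', 'c', 'e']
'b': index 2 in ['d', 'a', 'b', 'c', 'e'] -> ['b', 'd', 'a', 'c', 'e']
'a': index 2 in ['b', 'd', 'a', 'c', 'e'] -> ['a', 'b', 'd', 'c', 'e']
'e': index 4 in ['a', 'b', 'd', 'c', 'e'] -> ['e', 'a', 'b', 'd', 'c']
'c': index 4 in ['e', 'a', 'b', 'd', 'c'] -> ['c', 'e', 'a', 'b', 'd']
'c': index 0 in ['c', 'e', 'a', 'b', 'd'] -> ['c', 'e', 'a', 'b', 'd']
'c': index 0 in ['c', 'e', 'a', 'b', 'd'] -> ['c', 'e', 'a', 'b', 'd']


Output: [3, 2, 2, 4, 4, 0, 0]


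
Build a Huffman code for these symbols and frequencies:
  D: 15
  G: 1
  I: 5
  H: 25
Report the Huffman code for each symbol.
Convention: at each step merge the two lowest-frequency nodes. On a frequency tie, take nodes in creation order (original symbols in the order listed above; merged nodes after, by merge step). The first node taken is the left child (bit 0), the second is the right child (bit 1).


Huffman tree construction:
Step 1: Merge G(1) + I(5) = 6
Step 2: Merge (G+I)(6) + D(15) = 21
Step 3: Merge ((G+I)+D)(21) + H(25) = 46
Read each symbol's code off the tree from the root (left child = 0, right child = 1).

Codes:
  D: 01 (length 2)
  G: 000 (length 3)
  I: 001 (length 3)
  H: 1 (length 1)
Average code length: 73/46 = 1.5870 bits/symbol


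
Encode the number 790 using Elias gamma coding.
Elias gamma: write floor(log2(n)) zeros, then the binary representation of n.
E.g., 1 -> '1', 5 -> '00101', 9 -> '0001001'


num_bits = floor(log2(790)) + 1 = 10
leading_zeros = num_bits - 1 = 9
binary(790) = 1100010110

Elias gamma(790) = '000000000' + '1100010110' = 0000000001100010110 (19 bits)


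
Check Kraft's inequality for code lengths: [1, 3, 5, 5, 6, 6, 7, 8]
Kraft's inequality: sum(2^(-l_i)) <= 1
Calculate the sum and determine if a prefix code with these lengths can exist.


Sum = 2^(-1) + 2^(-3) + 2^(-5) + 2^(-5) + 2^(-6) + 2^(-6) + 2^(-7) + 2^(-8)
    = 0.5 + 0.125 + 0.03125 + 0.03125 + 0.015625 + 0.015625 + 0.0078125 + 0.00390625
    = 187/256 = 0.73046875
Since 0.73046875 <= 1, Kraft's inequality IS satisfied.
A prefix code with these lengths CAN exist.

Kraft sum = 0.73046875. Satisfied.


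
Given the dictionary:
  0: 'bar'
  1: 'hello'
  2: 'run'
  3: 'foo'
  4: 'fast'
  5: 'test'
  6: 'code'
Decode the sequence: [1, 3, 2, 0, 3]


Look up each index in the dictionary:
  1 -> 'hello'
  3 -> 'foo'
  2 -> 'run'
  0 -> 'bar'
  3 -> 'foo'

Decoded: "hello foo run bar foo"


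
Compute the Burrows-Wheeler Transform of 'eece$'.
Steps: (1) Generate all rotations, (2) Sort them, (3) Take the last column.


Rotations (sorted):
  0: $eece -> last char: e
  1: ce$ee -> last char: e
  2: e$eec -> last char: c
  3: ece$e -> last char: e
  4: eece$ -> last char: $


BWT = eece$


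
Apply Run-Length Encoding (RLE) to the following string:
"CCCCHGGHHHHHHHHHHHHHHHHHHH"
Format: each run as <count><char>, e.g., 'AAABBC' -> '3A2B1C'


Scanning runs left to right:
  i=0: run of 'C' x 4 -> '4C'
  i=4: run of 'H' x 1 -> '1H'
  i=5: run of 'G' x 2 -> '2G'
  i=7: run of 'H' x 19 -> '19H'

RLE = 4C1H2G19H


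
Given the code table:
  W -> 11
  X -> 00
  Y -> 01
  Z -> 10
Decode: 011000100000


Decoding:
01 -> Y
10 -> Z
00 -> X
10 -> Z
00 -> X
00 -> X


Result: YZXZXX


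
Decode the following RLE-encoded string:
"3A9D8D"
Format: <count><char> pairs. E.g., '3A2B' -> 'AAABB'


Expanding each <count><char> pair:
  3A -> 'AAA'
  9D -> 'DDDDDDDDD'
  8D -> 'DDDDDDDD'

Decoded = AAADDDDDDDDDDDDDDDDD


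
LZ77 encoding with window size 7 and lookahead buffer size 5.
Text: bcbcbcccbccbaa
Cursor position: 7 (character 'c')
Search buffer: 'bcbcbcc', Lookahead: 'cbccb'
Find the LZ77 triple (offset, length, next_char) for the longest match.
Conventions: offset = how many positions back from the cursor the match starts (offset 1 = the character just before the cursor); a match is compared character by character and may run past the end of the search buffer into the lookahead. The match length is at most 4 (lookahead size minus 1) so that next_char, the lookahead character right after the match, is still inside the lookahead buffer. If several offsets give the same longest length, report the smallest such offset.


Try each offset into the search buffer:
  offset=1 (pos 6, char 'c'): match length 1
  offset=2 (pos 5, char 'c'): match length 1
  offset=3 (pos 4, char 'b'): match length 0
  offset=4 (pos 3, char 'c'): match length 4
  offset=5 (pos 2, char 'b'): match length 0
  offset=6 (pos 1, char 'c'): match length 3
  offset=7 (pos 0, char 'b'): match length 0
Longest match has length 4 at offset 4.
next_char = character at position 7 + 4 = 11 -> 'b'

Best match: offset=4, length=4 (matching 'cbcc' starting at position 3)
LZ77 triple: (4, 4, 'b')


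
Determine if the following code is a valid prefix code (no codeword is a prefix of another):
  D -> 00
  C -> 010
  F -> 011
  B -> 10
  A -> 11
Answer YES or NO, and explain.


Checking each pair (does one codeword prefix another?):
  D='00' vs C='010': no prefix
  D='00' vs F='011': no prefix
  D='00' vs B='10': no prefix
  D='00' vs A='11': no prefix
  C='010' vs D='00': no prefix
  C='010' vs F='011': no prefix
  C='010' vs B='10': no prefix
  C='010' vs A='11': no prefix
  F='011' vs D='00': no prefix
  F='011' vs C='010': no prefix
  F='011' vs B='10': no prefix
  F='011' vs A='11': no prefix
  B='10' vs D='00': no prefix
  B='10' vs C='010': no prefix
  B='10' vs F='011': no prefix
  B='10' vs A='11': no prefix
  A='11' vs D='00': no prefix
  A='11' vs C='010': no prefix
  A='11' vs F='011': no prefix
  A='11' vs B='10': no prefix
No violation found over all pairs.

YES -- this is a valid prefix code. No codeword is a prefix of any other codeword.


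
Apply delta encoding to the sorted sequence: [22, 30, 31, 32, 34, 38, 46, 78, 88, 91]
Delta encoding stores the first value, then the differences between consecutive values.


First value: 22
Deltas:
  30 - 22 = 8
  31 - 30 = 1
  32 - 31 = 1
  34 - 32 = 2
  38 - 34 = 4
  46 - 38 = 8
  78 - 46 = 32
  88 - 78 = 10
  91 - 88 = 3


Delta encoded: [22, 8, 1, 1, 2, 4, 8, 32, 10, 3]


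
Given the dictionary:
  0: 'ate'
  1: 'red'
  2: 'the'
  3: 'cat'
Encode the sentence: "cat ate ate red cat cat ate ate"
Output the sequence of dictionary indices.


Look up each word in the dictionary:
  'cat' -> 3
  'ate' -> 0
  'ate' -> 0
  'red' -> 1
  'cat' -> 3
  'cat' -> 3
  'ate' -> 0
  'ate' -> 0

Encoded: [3, 0, 0, 1, 3, 3, 0, 0]


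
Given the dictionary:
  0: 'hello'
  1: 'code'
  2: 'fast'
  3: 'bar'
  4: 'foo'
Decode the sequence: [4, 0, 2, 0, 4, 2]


Look up each index in the dictionary:
  4 -> 'foo'
  0 -> 'hello'
  2 -> 'fast'
  0 -> 'hello'
  4 -> 'foo'
  2 -> 'fast'

Decoded: "foo hello fast hello foo fast"


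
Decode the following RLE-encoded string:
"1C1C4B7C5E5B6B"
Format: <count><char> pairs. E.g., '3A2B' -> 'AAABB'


Expanding each <count><char> pair:
  1C -> 'C'
  1C -> 'C'
  4B -> 'BBBB'
  7C -> 'CCCCCCC'
  5E -> 'EEEEE'
  5B -> 'BBBBB'
  6B -> 'BBBBBB'

Decoded = CCBBBBCCCCCCCEEEEEBBBBBBBBBBB


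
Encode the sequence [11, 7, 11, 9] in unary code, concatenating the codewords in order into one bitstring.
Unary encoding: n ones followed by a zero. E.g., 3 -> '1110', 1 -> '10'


Encode each number as n ones followed by a terminating 0:
  11 -> 111111111110 (12 bits)
  7 -> 11111110 (8 bits)
  11 -> 111111111110 (12 bits)
  9 -> 1111111110 (10 bits)
Total length = 12 + 8 + 12 + 10 = 42 bits.

Unary([11, 7, 11, 9]) = 111111111110111111101111111111101111111110 (42 bits)


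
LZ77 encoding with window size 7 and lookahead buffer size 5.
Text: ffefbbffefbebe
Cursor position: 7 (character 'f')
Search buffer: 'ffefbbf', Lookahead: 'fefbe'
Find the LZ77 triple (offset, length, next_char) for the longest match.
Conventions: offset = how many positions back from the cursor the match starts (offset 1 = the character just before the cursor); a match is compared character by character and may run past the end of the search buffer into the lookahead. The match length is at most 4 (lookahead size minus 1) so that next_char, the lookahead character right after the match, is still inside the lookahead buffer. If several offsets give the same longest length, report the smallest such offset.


Try each offset into the search buffer:
  offset=1 (pos 6, char 'f'): match length 1
  offset=2 (pos 5, char 'b'): match length 0
  offset=3 (pos 4, char 'b'): match length 0
  offset=4 (pos 3, char 'f'): match length 1
  offset=5 (pos 2, char 'e'): match length 0
  offset=6 (pos 1, char 'f'): match length 4
  offset=7 (pos 0, char 'f'): match length 1
Longest match has length 4 at offset 6.
next_char = character at position 7 + 4 = 11 -> 'e'

Best match: offset=6, length=4 (matching 'fefb' starting at position 1)
LZ77 triple: (6, 4, 'e')


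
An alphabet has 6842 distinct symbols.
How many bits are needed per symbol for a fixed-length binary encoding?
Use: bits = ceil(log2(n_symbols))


log2(6842) = 12.7402
Bracket: 2^12 = 4096 < 6842 <= 2^13 = 8192
So ceil(log2(6842)) = 13

bits = ceil(log2(6842)) = ceil(12.7402) = 13 bits


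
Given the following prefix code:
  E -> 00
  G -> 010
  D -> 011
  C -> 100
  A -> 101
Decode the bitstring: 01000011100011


Decoding step by step:
Bits 010 -> G
Bits 00 -> E
Bits 011 -> D
Bits 100 -> C
Bits 011 -> D


Decoded message: GEDCD


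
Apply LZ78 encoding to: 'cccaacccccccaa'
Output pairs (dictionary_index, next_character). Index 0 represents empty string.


LZ78 encoding steps:
Dictionary: {0: ''}
Step 1: w='' (idx 0), next='c' -> output (0, 'c'), add 'c' as idx 1
Step 2: w='c' (idx 1), next='c' -> output (1, 'c'), add 'cc' as idx 2
Step 3: w='' (idx 0), next='a' -> output (0, 'a'), add 'a' as idx 3
Step 4: w='a' (idx 3), next='c' -> output (3, 'c'), add 'ac' as idx 4
Step 5: w='cc' (idx 2), next='c' -> output (2, 'c'), add 'ccc' as idx 5
Step 6: w='ccc' (idx 5), next='a' -> output (5, 'a'), add 'ccca' as idx 6
Step 7: w='a' (idx 3), end of input -> output (3, '')


Encoded: [(0, 'c'), (1, 'c'), (0, 'a'), (3, 'c'), (2, 'c'), (5, 'a'), (3, '')]


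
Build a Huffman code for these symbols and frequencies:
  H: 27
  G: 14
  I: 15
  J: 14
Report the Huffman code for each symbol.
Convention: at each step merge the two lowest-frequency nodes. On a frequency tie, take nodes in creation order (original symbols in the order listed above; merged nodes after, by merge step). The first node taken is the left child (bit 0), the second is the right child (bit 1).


Huffman tree construction:
Step 1: Merge G(14) + J(14) = 28
Step 2: Merge I(15) + H(27) = 42
Step 3: Merge (G+J)(28) + (I+H)(42) = 70
Read each symbol's code off the tree from the root (left child = 0, right child = 1).

Codes:
  H: 11 (length 2)
  G: 00 (length 2)
  I: 10 (length 2)
  J: 01 (length 2)
Average code length: 140/70 = 2.0000 bits/symbol


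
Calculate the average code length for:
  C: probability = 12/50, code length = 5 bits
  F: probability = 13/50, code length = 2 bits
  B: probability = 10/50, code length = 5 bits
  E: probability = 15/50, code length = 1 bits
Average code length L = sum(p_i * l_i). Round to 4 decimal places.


Weighted contributions p_i * l_i:
  C: (12/50) * 5 = 60/50
  F: (13/50) * 2 = 26/50
  B: (10/50) * 5 = 50/50
  E: (15/50) * 1 = 15/50
Sum = (60 + 26 + 50 + 15)/50 = 151/50

L = 151/50 = 3.0200 bits/symbol


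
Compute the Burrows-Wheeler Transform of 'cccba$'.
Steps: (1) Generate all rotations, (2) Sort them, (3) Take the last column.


Rotations (sorted):
  0: $cccba -> last char: a
  1: a$cccb -> last char: b
  2: ba$ccc -> last char: c
  3: cba$cc -> last char: c
  4: ccba$c -> last char: c
  5: cccba$ -> last char: $


BWT = abccc$


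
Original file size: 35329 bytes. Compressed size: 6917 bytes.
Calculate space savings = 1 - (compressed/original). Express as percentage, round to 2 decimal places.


ratio = compressed/original = 6917/35329 = 0.195788
savings = 1 - ratio = 1 - 0.195788 = 0.804212
as a percentage: 0.804212 * 100 = 80.42%

Space savings = 1 - 6917/35329 = 80.42%


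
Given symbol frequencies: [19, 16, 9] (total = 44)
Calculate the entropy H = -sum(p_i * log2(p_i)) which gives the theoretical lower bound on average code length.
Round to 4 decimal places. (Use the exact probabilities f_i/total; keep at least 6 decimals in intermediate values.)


Per-symbol terms -p_i * log2(p_i) with p_i = f_i/44:
  p = 19/44 = 0.431818: log2(p) = -1.211504, -p*log2(p) = 0.523149
  p = 16/44 = 0.363636: log2(p) = -1.459432, -p*log2(p) = 0.530702
  p = 9/44 = 0.204545: log2(p) = -2.289507, -p*log2(p) = 0.468308
H = 0.523149 + 0.530702 + 0.468308 = 1.522159

H = 1.5222 bits/symbol


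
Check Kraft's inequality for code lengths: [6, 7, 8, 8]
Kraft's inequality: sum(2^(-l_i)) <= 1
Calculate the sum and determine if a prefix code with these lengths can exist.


Sum = 2^(-6) + 2^(-7) + 2^(-8) + 2^(-8)
    = 0.015625 + 0.0078125 + 0.00390625 + 0.00390625
    = 8/256 = 0.03125
Since 0.03125 <= 1, Kraft's inequality IS satisfied.
A prefix code with these lengths CAN exist.

Kraft sum = 0.03125. Satisfied.


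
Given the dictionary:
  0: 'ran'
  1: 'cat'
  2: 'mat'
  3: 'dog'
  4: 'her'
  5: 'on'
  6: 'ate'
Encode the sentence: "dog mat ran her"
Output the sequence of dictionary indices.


Look up each word in the dictionary:
  'dog' -> 3
  'mat' -> 2
  'ran' -> 0
  'her' -> 4

Encoded: [3, 2, 0, 4]


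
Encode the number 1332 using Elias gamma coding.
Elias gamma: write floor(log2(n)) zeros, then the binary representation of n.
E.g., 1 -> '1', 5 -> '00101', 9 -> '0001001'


num_bits = floor(log2(1332)) + 1 = 11
leading_zeros = num_bits - 1 = 10
binary(1332) = 10100110100

Elias gamma(1332) = '0000000000' + '10100110100' = 000000000010100110100 (21 bits)


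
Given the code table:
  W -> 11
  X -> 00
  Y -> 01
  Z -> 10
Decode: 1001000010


Decoding:
10 -> Z
01 -> Y
00 -> X
00 -> X
10 -> Z


Result: ZYXXZ


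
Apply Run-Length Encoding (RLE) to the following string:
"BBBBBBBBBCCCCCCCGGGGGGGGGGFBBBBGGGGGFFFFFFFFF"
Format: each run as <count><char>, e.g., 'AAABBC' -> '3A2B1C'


Scanning runs left to right:
  i=0: run of 'B' x 9 -> '9B'
  i=9: run of 'C' x 7 -> '7C'
  i=16: run of 'G' x 10 -> '10G'
  i=26: run of 'F' x 1 -> '1F'
  i=27: run of 'B' x 4 -> '4B'
  i=31: run of 'G' x 5 -> '5G'
  i=36: run of 'F' x 9 -> '9F'

RLE = 9B7C10G1F4B5G9F


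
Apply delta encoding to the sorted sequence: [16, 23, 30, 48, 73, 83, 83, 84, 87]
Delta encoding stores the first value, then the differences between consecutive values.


First value: 16
Deltas:
  23 - 16 = 7
  30 - 23 = 7
  48 - 30 = 18
  73 - 48 = 25
  83 - 73 = 10
  83 - 83 = 0
  84 - 83 = 1
  87 - 84 = 3


Delta encoded: [16, 7, 7, 18, 25, 10, 0, 1, 3]


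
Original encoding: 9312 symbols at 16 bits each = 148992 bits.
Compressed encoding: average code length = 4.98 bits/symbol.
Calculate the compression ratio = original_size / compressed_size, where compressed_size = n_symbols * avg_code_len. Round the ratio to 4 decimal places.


original_size = n_symbols * orig_bits = 9312 * 16 = 148992 bits
compressed_size = n_symbols * avg_code_len = 9312 * 4.98 = 46373.76 bits
ratio = original_size / compressed_size = 148992 / 46373.76 = 3.2129

Compression ratio = 3.2129


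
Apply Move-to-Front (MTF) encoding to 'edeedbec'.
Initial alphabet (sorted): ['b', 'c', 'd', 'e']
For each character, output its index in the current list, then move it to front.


MTF encoding:
'e': index 3 in ['b', 'c', 'd', 'e'] -> ['e', 'b', 'c', 'd']
'd': index 3 in ['e', 'b', 'c', 'd'] -> ['d', 'e', 'b', 'c']
'e': index 1 in ['d', 'e', 'b', 'c'] -> ['e', 'd', 'b', 'c']
'e': index 0 in ['e', 'd', 'b', 'c'] -> ['e', 'd', 'b', 'c']
'd': index 1 in ['e', 'd', 'b', 'c'] -> ['d', 'e', 'b', 'c']
'b': index 2 in ['d', 'e', 'b', 'c'] -> ['b', 'd', 'e', 'c']
'e': index 2 in ['b', 'd', 'e', 'c'] -> ['e', 'b', 'd', 'c']
'c': index 3 in ['e', 'b', 'd', 'c'] -> ['c', 'e', 'b', 'd']


Output: [3, 3, 1, 0, 1, 2, 2, 3]


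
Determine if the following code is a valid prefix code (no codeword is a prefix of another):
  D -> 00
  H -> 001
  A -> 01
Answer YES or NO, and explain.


Checking each pair (does one codeword prefix another?):
  D='00' vs H='001': prefix -- VIOLATION

NO -- this is NOT a valid prefix code. D (00) is a prefix of H (001).


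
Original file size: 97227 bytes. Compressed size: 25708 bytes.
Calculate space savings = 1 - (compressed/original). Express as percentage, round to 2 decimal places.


ratio = compressed/original = 25708/97227 = 0.264412
savings = 1 - ratio = 1 - 0.264412 = 0.735588
as a percentage: 0.735588 * 100 = 73.56%

Space savings = 1 - 25708/97227 = 73.56%


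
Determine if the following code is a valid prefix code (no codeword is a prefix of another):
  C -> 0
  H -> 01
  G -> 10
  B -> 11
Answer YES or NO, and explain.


Checking each pair (does one codeword prefix another?):
  C='0' vs H='01': prefix -- VIOLATION

NO -- this is NOT a valid prefix code. C (0) is a prefix of H (01).


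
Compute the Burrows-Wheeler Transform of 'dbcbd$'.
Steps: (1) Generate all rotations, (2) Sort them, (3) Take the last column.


Rotations (sorted):
  0: $dbcbd -> last char: d
  1: bcbd$d -> last char: d
  2: bd$dbc -> last char: c
  3: cbd$db -> last char: b
  4: d$dbcb -> last char: b
  5: dbcbd$ -> last char: $


BWT = ddcbb$


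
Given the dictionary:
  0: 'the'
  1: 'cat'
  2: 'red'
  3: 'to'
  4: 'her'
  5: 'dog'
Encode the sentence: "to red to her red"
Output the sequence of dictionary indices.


Look up each word in the dictionary:
  'to' -> 3
  'red' -> 2
  'to' -> 3
  'her' -> 4
  'red' -> 2

Encoded: [3, 2, 3, 4, 2]


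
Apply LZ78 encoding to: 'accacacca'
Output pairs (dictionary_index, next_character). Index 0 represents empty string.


LZ78 encoding steps:
Dictionary: {0: ''}
Step 1: w='' (idx 0), next='a' -> output (0, 'a'), add 'a' as idx 1
Step 2: w='' (idx 0), next='c' -> output (0, 'c'), add 'c' as idx 2
Step 3: w='c' (idx 2), next='a' -> output (2, 'a'), add 'ca' as idx 3
Step 4: w='ca' (idx 3), next='c' -> output (3, 'c'), add 'cac' as idx 4
Step 5: w='ca' (idx 3), end of input -> output (3, '')


Encoded: [(0, 'a'), (0, 'c'), (2, 'a'), (3, 'c'), (3, '')]


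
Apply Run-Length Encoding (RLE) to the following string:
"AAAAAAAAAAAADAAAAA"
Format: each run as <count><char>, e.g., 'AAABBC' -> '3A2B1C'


Scanning runs left to right:
  i=0: run of 'A' x 12 -> '12A'
  i=12: run of 'D' x 1 -> '1D'
  i=13: run of 'A' x 5 -> '5A'

RLE = 12A1D5A


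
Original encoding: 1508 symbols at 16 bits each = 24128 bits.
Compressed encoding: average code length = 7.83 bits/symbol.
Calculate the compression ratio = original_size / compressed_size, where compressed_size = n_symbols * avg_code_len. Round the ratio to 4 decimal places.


original_size = n_symbols * orig_bits = 1508 * 16 = 24128 bits
compressed_size = n_symbols * avg_code_len = 1508 * 7.83 = 11807.64 bits
ratio = original_size / compressed_size = 24128 / 11807.64 = 2.0434

Compression ratio = 2.0434


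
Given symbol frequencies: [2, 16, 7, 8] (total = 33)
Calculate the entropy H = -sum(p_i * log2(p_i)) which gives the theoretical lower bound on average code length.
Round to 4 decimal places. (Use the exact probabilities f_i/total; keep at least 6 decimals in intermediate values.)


Per-symbol terms -p_i * log2(p_i) with p_i = f_i/33:
  p = 2/33 = 0.060606: log2(p) = -4.044394, -p*log2(p) = 0.245115
  p = 16/33 = 0.484848: log2(p) = -1.044394, -p*log2(p) = 0.506373
  p = 7/33 = 0.212121: log2(p) = -2.237039, -p*log2(p) = 0.474523
  p = 8/33 = 0.242424: log2(p) = -2.044394, -p*log2(p) = 0.495611
H = 0.245115 + 0.506373 + 0.474523 + 0.495611 = 1.721622

H = 1.7216 bits/symbol


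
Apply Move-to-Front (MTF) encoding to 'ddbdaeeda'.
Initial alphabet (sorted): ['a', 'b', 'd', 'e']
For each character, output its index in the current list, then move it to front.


MTF encoding:
'd': index 2 in ['a', 'b', 'd', 'e'] -> ['d', 'a', 'b', 'e']
'd': index 0 in ['d', 'a', 'b', 'e'] -> ['d', 'a', 'b', 'e']
'b': index 2 in ['d', 'a', 'b', 'e'] -> ['b', 'd', 'a', 'e']
'd': index 1 in ['b', 'd', 'a', 'e'] -> ['d', 'b', 'a', 'e']
'a': index 2 in ['d', 'b', 'a', 'e'] -> ['a', 'd', 'b', 'e']
'e': index 3 in ['a', 'd', 'b', 'e'] -> ['e', 'a', 'd', 'b']
'e': index 0 in ['e', 'a', 'd', 'b'] -> ['e', 'a', 'd', 'b']
'd': index 2 in ['e', 'a', 'd', 'b'] -> ['d', 'e', 'a', 'b']
'a': index 2 in ['d', 'e', 'a', 'b'] -> ['a', 'd', 'e', 'b']


Output: [2, 0, 2, 1, 2, 3, 0, 2, 2]


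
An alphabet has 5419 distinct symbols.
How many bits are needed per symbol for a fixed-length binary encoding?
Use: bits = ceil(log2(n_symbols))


log2(5419) = 12.4038
Bracket: 2^12 = 4096 < 5419 <= 2^13 = 8192
So ceil(log2(5419)) = 13

bits = ceil(log2(5419)) = ceil(12.4038) = 13 bits


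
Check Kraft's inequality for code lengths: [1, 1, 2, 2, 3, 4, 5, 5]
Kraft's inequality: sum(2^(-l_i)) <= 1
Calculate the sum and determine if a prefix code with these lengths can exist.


Sum = 2^(-1) + 2^(-1) + 2^(-2) + 2^(-2) + 2^(-3) + 2^(-4) + 2^(-5) + 2^(-5)
    = 0.5 + 0.5 + 0.25 + 0.25 + 0.125 + 0.0625 + 0.03125 + 0.03125
    = 56/32 = 1.75
Since 1.75 > 1, Kraft's inequality is NOT satisfied.
A prefix code with these lengths CANNOT exist.

Kraft sum = 1.75. Not satisfied.


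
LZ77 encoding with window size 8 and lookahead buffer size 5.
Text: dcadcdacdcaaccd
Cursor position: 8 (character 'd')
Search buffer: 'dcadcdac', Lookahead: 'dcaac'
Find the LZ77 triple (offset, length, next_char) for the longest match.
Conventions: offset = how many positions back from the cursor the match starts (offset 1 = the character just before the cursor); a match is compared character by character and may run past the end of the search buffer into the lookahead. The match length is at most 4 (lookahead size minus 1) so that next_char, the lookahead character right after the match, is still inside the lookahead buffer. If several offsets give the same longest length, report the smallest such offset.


Try each offset into the search buffer:
  offset=1 (pos 7, char 'c'): match length 0
  offset=2 (pos 6, char 'a'): match length 0
  offset=3 (pos 5, char 'd'): match length 1
  offset=4 (pos 4, char 'c'): match length 0
  offset=5 (pos 3, char 'd'): match length 2
  offset=6 (pos 2, char 'a'): match length 0
  offset=7 (pos 1, char 'c'): match length 0
  offset=8 (pos 0, char 'd'): match length 3
Longest match has length 3 at offset 8.
next_char = character at position 8 + 3 = 11 -> 'a'

Best match: offset=8, length=3 (matching 'dca' starting at position 0)
LZ77 triple: (8, 3, 'a')


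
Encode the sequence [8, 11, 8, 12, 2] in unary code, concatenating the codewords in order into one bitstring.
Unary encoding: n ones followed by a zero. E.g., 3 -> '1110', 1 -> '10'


Encode each number as n ones followed by a terminating 0:
  8 -> 111111110 (9 bits)
  11 -> 111111111110 (12 bits)
  8 -> 111111110 (9 bits)
  12 -> 1111111111110 (13 bits)
  2 -> 110 (3 bits)
Total length = 9 + 12 + 9 + 13 + 3 = 46 bits.

Unary([8, 11, 8, 12, 2]) = 1111111101111111111101111111101111111111110110 (46 bits)


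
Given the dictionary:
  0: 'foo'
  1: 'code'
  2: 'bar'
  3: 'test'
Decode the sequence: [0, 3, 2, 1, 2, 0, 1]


Look up each index in the dictionary:
  0 -> 'foo'
  3 -> 'test'
  2 -> 'bar'
  1 -> 'code'
  2 -> 'bar'
  0 -> 'foo'
  1 -> 'code'

Decoded: "foo test bar code bar foo code"


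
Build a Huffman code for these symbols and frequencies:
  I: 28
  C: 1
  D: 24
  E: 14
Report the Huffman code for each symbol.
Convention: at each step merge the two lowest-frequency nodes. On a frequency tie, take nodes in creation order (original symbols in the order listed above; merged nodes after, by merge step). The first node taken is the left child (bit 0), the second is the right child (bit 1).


Huffman tree construction:
Step 1: Merge C(1) + E(14) = 15
Step 2: Merge (C+E)(15) + D(24) = 39
Step 3: Merge I(28) + ((C+E)+D)(39) = 67
Read each symbol's code off the tree from the root (left child = 0, right child = 1).

Codes:
  I: 0 (length 1)
  C: 100 (length 3)
  D: 11 (length 2)
  E: 101 (length 3)
Average code length: 121/67 = 1.8060 bits/symbol


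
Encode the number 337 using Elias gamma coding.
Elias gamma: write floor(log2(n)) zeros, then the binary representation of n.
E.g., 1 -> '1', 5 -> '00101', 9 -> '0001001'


num_bits = floor(log2(337)) + 1 = 9
leading_zeros = num_bits - 1 = 8
binary(337) = 101010001

Elias gamma(337) = '00000000' + '101010001' = 00000000101010001 (17 bits)


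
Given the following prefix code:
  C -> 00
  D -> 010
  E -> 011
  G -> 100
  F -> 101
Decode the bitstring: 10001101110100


Decoding step by step:
Bits 100 -> G
Bits 011 -> E
Bits 011 -> E
Bits 101 -> F
Bits 00 -> C


Decoded message: GEEFC


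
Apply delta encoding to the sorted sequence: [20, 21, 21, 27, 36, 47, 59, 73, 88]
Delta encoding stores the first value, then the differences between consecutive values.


First value: 20
Deltas:
  21 - 20 = 1
  21 - 21 = 0
  27 - 21 = 6
  36 - 27 = 9
  47 - 36 = 11
  59 - 47 = 12
  73 - 59 = 14
  88 - 73 = 15


Delta encoded: [20, 1, 0, 6, 9, 11, 12, 14, 15]


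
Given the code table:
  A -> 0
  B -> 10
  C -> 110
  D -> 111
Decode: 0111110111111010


Decoding:
0 -> A
111 -> D
110 -> C
111 -> D
111 -> D
0 -> A
10 -> B


Result: ADCDDAB


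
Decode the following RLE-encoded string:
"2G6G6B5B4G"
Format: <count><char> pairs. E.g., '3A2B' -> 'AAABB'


Expanding each <count><char> pair:
  2G -> 'GG'
  6G -> 'GGGGGG'
  6B -> 'BBBBBB'
  5B -> 'BBBBB'
  4G -> 'GGGG'

Decoded = GGGGGGGGBBBBBBBBBBBGGGG


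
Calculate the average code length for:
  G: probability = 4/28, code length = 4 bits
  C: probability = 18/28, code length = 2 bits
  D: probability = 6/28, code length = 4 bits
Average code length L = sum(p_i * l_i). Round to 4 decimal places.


Weighted contributions p_i * l_i:
  G: (4/28) * 4 = 16/28
  C: (18/28) * 2 = 36/28
  D: (6/28) * 4 = 24/28
Sum = (16 + 36 + 24)/28 = 76/28

L = 76/28 = 2.7143 bits/symbol


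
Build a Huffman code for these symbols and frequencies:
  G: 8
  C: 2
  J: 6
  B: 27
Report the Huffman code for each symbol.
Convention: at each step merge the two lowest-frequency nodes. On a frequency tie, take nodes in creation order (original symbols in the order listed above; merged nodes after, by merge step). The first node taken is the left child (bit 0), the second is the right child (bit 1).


Huffman tree construction:
Step 1: Merge C(2) + J(6) = 8
Step 2: Merge G(8) + (C+J)(8) = 16
Step 3: Merge (G+(C+J))(16) + B(27) = 43
Read each symbol's code off the tree from the root (left child = 0, right child = 1).

Codes:
  G: 00 (length 2)
  C: 010 (length 3)
  J: 011 (length 3)
  B: 1 (length 1)
Average code length: 67/43 = 1.5581 bits/symbol


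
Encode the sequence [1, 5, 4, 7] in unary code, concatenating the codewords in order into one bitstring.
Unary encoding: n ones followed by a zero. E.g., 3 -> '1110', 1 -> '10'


Encode each number as n ones followed by a terminating 0:
  1 -> 10 (2 bits)
  5 -> 111110 (6 bits)
  4 -> 11110 (5 bits)
  7 -> 11111110 (8 bits)
Total length = 2 + 6 + 5 + 8 = 21 bits.

Unary([1, 5, 4, 7]) = 101111101111011111110 (21 bits)


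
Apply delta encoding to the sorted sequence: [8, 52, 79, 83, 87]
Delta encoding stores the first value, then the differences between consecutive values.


First value: 8
Deltas:
  52 - 8 = 44
  79 - 52 = 27
  83 - 79 = 4
  87 - 83 = 4


Delta encoded: [8, 44, 27, 4, 4]


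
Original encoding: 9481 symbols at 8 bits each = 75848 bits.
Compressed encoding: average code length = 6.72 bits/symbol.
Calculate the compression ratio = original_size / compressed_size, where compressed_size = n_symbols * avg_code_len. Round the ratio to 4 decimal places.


original_size = n_symbols * orig_bits = 9481 * 8 = 75848 bits
compressed_size = n_symbols * avg_code_len = 9481 * 6.72 = 63712.32 bits
ratio = original_size / compressed_size = 75848 / 63712.32 = 1.1905

Compression ratio = 1.1905


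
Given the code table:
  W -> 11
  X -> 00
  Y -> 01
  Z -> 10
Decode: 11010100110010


Decoding:
11 -> W
01 -> Y
01 -> Y
00 -> X
11 -> W
00 -> X
10 -> Z


Result: WYYXWXZ


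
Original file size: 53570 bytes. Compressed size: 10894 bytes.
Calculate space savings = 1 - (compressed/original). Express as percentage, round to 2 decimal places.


ratio = compressed/original = 10894/53570 = 0.20336
savings = 1 - ratio = 1 - 0.20336 = 0.79664
as a percentage: 0.79664 * 100 = 79.66%

Space savings = 1 - 10894/53570 = 79.66%


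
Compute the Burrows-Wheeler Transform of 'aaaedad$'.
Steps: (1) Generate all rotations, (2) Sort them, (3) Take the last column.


Rotations (sorted):
  0: $aaaedad -> last char: d
  1: aaaedad$ -> last char: $
  2: aaedad$a -> last char: a
  3: ad$aaaed -> last char: d
  4: aedad$aa -> last char: a
  5: d$aaaeda -> last char: a
  6: dad$aaae -> last char: e
  7: edad$aaa -> last char: a


BWT = d$adaaea


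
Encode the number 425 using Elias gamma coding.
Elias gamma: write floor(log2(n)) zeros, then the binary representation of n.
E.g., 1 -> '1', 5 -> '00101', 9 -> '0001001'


num_bits = floor(log2(425)) + 1 = 9
leading_zeros = num_bits - 1 = 8
binary(425) = 110101001

Elias gamma(425) = '00000000' + '110101001' = 00000000110101001 (17 bits)


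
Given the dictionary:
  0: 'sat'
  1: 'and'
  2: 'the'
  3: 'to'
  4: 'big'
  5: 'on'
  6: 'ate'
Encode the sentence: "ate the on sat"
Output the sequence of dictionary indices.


Look up each word in the dictionary:
  'ate' -> 6
  'the' -> 2
  'on' -> 5
  'sat' -> 0

Encoded: [6, 2, 5, 0]


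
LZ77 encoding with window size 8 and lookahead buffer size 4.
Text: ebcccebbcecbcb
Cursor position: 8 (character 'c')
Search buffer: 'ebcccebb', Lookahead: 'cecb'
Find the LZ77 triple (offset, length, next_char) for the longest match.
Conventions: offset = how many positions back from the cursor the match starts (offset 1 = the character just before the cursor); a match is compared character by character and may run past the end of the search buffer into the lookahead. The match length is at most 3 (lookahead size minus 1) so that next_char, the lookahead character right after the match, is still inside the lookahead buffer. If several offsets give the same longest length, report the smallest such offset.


Try each offset into the search buffer:
  offset=1 (pos 7, char 'b'): match length 0
  offset=2 (pos 6, char 'b'): match length 0
  offset=3 (pos 5, char 'e'): match length 0
  offset=4 (pos 4, char 'c'): match length 2
  offset=5 (pos 3, char 'c'): match length 1
  offset=6 (pos 2, char 'c'): match length 1
  offset=7 (pos 1, char 'b'): match length 0
  offset=8 (pos 0, char 'e'): match length 0
Longest match has length 2 at offset 4.
next_char = character at position 8 + 2 = 10 -> 'c'

Best match: offset=4, length=2 (matching 'ce' starting at position 4)
LZ77 triple: (4, 2, 'c')


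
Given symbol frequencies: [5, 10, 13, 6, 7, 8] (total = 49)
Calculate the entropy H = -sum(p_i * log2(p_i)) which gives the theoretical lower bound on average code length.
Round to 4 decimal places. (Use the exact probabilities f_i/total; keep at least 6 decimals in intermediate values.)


Per-symbol terms -p_i * log2(p_i) with p_i = f_i/49:
  p = 5/49 = 0.102041: log2(p) = -3.292782, -p*log2(p) = 0.335998
  p = 10/49 = 0.204082: log2(p) = -2.292782, -p*log2(p) = 0.467915
  p = 13/49 = 0.265306: log2(p) = -1.914270, -p*log2(p) = 0.507868
  p = 6/49 = 0.122449: log2(p) = -3.029747, -p*log2(p) = 0.370989
  p = 7/49 = 0.142857: log2(p) = -2.807355, -p*log2(p) = 0.401051
  p = 8/49 = 0.163265: log2(p) = -2.614710, -p*log2(p) = 0.426891
H = 0.335998 + 0.467915 + 0.507868 + 0.370989 + 0.401051 + 0.426891 = 2.510712

H = 2.5107 bits/symbol


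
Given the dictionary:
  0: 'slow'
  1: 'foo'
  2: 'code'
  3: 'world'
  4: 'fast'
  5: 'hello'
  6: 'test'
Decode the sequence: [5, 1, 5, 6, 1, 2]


Look up each index in the dictionary:
  5 -> 'hello'
  1 -> 'foo'
  5 -> 'hello'
  6 -> 'test'
  1 -> 'foo'
  2 -> 'code'

Decoded: "hello foo hello test foo code"


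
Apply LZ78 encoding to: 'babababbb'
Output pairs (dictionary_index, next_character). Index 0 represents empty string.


LZ78 encoding steps:
Dictionary: {0: ''}
Step 1: w='' (idx 0), next='b' -> output (0, 'b'), add 'b' as idx 1
Step 2: w='' (idx 0), next='a' -> output (0, 'a'), add 'a' as idx 2
Step 3: w='b' (idx 1), next='a' -> output (1, 'a'), add 'ba' as idx 3
Step 4: w='ba' (idx 3), next='b' -> output (3, 'b'), add 'bab' as idx 4
Step 5: w='b' (idx 1), next='b' -> output (1, 'b'), add 'bb' as idx 5


Encoded: [(0, 'b'), (0, 'a'), (1, 'a'), (3, 'b'), (1, 'b')]


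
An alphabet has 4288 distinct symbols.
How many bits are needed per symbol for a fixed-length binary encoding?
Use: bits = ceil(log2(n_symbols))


log2(4288) = 12.0661
Bracket: 2^12 = 4096 < 4288 <= 2^13 = 8192
So ceil(log2(4288)) = 13

bits = ceil(log2(4288)) = ceil(12.0661) = 13 bits


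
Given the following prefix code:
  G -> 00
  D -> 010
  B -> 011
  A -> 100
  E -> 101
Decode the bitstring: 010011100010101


Decoding step by step:
Bits 010 -> D
Bits 011 -> B
Bits 100 -> A
Bits 010 -> D
Bits 101 -> E


Decoded message: DBADE


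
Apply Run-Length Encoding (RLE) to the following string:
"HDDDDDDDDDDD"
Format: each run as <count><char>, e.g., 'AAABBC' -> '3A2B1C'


Scanning runs left to right:
  i=0: run of 'H' x 1 -> '1H'
  i=1: run of 'D' x 11 -> '11D'

RLE = 1H11D


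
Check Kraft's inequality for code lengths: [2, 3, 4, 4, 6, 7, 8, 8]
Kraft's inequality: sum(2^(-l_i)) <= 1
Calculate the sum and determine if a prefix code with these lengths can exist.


Sum = 2^(-2) + 2^(-3) + 2^(-4) + 2^(-4) + 2^(-6) + 2^(-7) + 2^(-8) + 2^(-8)
    = 0.25 + 0.125 + 0.0625 + 0.0625 + 0.015625 + 0.0078125 + 0.00390625 + 0.00390625
    = 136/256 = 0.53125
Since 0.53125 <= 1, Kraft's inequality IS satisfied.
A prefix code with these lengths CAN exist.

Kraft sum = 0.53125. Satisfied.


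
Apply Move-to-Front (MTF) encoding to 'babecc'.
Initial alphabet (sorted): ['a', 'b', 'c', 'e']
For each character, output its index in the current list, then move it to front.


MTF encoding:
'b': index 1 in ['a', 'b', 'c', 'e'] -> ['b', 'a', 'c', 'e']
'a': index 1 in ['b', 'a', 'c', 'e'] -> ['a', 'b', 'c', 'e']
'b': index 1 in ['a', 'b', 'c', 'e'] -> ['b', 'a', 'c', 'e']
'e': index 3 in ['b', 'a', 'c', 'e'] -> ['e', 'b', 'a', 'c']
'c': index 3 in ['e', 'b', 'a', 'c'] -> ['c', 'e', 'b', 'a']
'c': index 0 in ['c', 'e', 'b', 'a'] -> ['c', 'e', 'b', 'a']


Output: [1, 1, 1, 3, 3, 0]


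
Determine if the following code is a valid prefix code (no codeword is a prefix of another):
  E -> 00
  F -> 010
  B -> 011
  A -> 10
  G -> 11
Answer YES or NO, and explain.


Checking each pair (does one codeword prefix another?):
  E='00' vs F='010': no prefix
  E='00' vs B='011': no prefix
  E='00' vs A='10': no prefix
  E='00' vs G='11': no prefix
  F='010' vs E='00': no prefix
  F='010' vs B='011': no prefix
  F='010' vs A='10': no prefix
  F='010' vs G='11': no prefix
  B='011' vs E='00': no prefix
  B='011' vs F='010': no prefix
  B='011' vs A='10': no prefix
  B='011' vs G='11': no prefix
  A='10' vs E='00': no prefix
  A='10' vs F='010': no prefix
  A='10' vs B='011': no prefix
  A='10' vs G='11': no prefix
  G='11' vs E='00': no prefix
  G='11' vs F='010': no prefix
  G='11' vs B='011': no prefix
  G='11' vs A='10': no prefix
No violation found over all pairs.

YES -- this is a valid prefix code. No codeword is a prefix of any other codeword.


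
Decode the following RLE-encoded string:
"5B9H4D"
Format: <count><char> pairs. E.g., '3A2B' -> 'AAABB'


Expanding each <count><char> pair:
  5B -> 'BBBBB'
  9H -> 'HHHHHHHHH'
  4D -> 'DDDD'

Decoded = BBBBBHHHHHHHHHDDDD


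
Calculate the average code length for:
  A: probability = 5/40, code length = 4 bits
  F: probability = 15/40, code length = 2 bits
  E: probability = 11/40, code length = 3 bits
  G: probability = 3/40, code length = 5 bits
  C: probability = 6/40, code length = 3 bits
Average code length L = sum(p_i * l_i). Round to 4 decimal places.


Weighted contributions p_i * l_i:
  A: (5/40) * 4 = 20/40
  F: (15/40) * 2 = 30/40
  E: (11/40) * 3 = 33/40
  G: (3/40) * 5 = 15/40
  C: (6/40) * 3 = 18/40
Sum = (20 + 30 + 33 + 15 + 18)/40 = 116/40

L = 116/40 = 2.9000 bits/symbol


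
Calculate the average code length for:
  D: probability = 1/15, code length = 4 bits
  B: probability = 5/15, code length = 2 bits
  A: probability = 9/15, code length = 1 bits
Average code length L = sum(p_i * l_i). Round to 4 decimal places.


Weighted contributions p_i * l_i:
  D: (1/15) * 4 = 4/15
  B: (5/15) * 2 = 10/15
  A: (9/15) * 1 = 9/15
Sum = (4 + 10 + 9)/15 = 23/15

L = 23/15 = 1.5333 bits/symbol


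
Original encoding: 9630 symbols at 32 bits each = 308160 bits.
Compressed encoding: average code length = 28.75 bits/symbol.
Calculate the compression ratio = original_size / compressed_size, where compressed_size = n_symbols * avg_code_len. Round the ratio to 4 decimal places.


original_size = n_symbols * orig_bits = 9630 * 32 = 308160 bits
compressed_size = n_symbols * avg_code_len = 9630 * 28.75 = 276862.5 bits
ratio = original_size / compressed_size = 308160 / 276862.5 = 1.113

Compression ratio = 1.113
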